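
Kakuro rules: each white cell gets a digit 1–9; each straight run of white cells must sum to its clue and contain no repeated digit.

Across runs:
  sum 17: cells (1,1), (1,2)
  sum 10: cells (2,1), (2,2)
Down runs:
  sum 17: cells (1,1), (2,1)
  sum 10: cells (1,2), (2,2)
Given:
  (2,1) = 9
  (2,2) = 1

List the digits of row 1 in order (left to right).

17 in 2 cells must be {8,9}.
(1,1) = 17 − 9 = 8 completes the 17 down.
(1,2) = 17 − 8 = 9 completes the 17 across.

8 9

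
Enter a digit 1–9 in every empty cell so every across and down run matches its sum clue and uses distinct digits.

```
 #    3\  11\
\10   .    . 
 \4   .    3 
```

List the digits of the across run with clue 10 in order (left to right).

2, 8

4 in 2 cells must be {1,3}; 3 in 2 cells must be {1,2}.
R1C2 = 11 − 3 = 8 completes the 11 down.
R2C1 = 4 − 3 = 1 completes the 4 across.
R1C1 = 10 − 8 = 2 completes the 10 across.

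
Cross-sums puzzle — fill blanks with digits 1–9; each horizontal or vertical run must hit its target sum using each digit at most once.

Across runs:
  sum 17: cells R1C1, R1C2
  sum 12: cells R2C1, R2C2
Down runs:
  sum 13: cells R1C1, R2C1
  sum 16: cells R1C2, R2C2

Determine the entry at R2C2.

7

17 in 2 cells must be {8,9}; 16 in 2 cells must be {7,9}.
The 17 across and the 16 down share only 9, so R1C2 = 9.
R2C2 = 16 − 9 = 7 completes the 16 down.
R1C1 = 17 − 9 = 8 completes the 17 across.
R2C1 = 12 − 7 = 5 completes the 12 across.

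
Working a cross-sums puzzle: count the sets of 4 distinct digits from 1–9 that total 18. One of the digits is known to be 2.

6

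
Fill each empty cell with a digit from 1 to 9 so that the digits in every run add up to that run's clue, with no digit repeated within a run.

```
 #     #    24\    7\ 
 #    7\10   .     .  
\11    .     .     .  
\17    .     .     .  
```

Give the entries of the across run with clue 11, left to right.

1 8 2

24 in 3 cells must be {7,8,9}; 7 in 3 cells must be {1,2,4}.
Nothing is forced directly, so branch on R2C2, whose candidates are 7 or 8. If R2C2 = 7: that forces R2C3 = 1, R2C1 = 3, R3C1 = 4, R3C2 = 8, after which R3C3 would have to be in {5} for the 17 across but in {2,4} for the 7 down — contradiction. So R2C2 = 8.
Nothing is forced directly, so branch on R1C2, whose candidates are 7 or 9. If R1C2 = 7: then R1C3 would have to be in {3} for the 10 across but in {1,2,4} for the 7 down — contradiction. So R1C2 = 9.
R1C3 = 10 − 9 = 1 completes the 10 across.
R2C3 = 2: the only remaining digit allowed by both the 11 across and the 7 down.
R3C2 = 24 − 17 = 7 completes the 24 down.
R3C3 = 7 − 3 = 4 completes the 7 down.
R2C1 = 11 − 10 = 1 completes the 11 across.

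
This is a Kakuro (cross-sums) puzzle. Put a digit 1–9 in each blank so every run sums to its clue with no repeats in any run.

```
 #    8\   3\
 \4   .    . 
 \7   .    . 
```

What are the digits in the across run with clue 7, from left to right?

5, 2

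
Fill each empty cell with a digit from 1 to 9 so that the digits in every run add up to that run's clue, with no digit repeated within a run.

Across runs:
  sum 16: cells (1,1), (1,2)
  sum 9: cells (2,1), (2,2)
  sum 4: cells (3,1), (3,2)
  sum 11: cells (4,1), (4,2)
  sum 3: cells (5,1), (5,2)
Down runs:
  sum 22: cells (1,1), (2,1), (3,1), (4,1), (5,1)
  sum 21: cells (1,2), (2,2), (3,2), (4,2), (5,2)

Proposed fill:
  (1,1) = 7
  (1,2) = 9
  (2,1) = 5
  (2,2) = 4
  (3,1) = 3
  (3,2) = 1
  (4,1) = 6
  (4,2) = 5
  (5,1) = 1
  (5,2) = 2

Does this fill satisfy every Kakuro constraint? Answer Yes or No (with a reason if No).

Yes

Across: 7+9=16; 5+4=9; 3+1=4; 6+5=11; 1+2=3. Down: 7+5+3+6+1=22; 9+4+1+5+2=21. No digit repeats within any run.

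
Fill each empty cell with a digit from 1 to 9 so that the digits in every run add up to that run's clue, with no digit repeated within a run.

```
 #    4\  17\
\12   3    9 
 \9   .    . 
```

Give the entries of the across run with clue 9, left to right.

1 8

4 in 2 cells must be {1,3}; 17 in 2 cells must be {8,9}.
R2C1 = 4 − 3 = 1 completes the 4 down.
R2C2 = 9 − 1 = 8 completes the 9 across.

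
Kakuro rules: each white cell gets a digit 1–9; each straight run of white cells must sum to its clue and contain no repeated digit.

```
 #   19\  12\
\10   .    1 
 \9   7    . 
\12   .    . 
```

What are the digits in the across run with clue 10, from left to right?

9 1

R1C1 = 10 − 1 = 9 completes the 10 across.
R2C2 = 9 − 7 = 2 completes the 9 across.
R3C1 = 19 − 16 = 3 completes the 19 down.
R3C2 = 12 − 3 = 9 completes the 12 across.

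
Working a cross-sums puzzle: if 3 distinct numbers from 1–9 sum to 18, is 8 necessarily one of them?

Counterexample: {2,7,9} sums to 18 without using 8.

No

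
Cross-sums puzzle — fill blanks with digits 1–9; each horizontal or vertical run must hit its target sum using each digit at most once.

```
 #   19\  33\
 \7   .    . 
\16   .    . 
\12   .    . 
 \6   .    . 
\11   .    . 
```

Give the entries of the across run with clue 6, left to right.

16 in 2 cells must be {7,9}.
Nothing is forced directly, so branch on R4C2, whose candidates are 4 or 5. If R4C2 = 4: that forces R1C2 = 5, R4C1 = 2, after which R1C1 would have to be in {2} for the 7 across but in {1,3,4,5,6,7,8,9} for the 19 down — contradiction. So R4C2 = 5.
Given what's placed, R1C2 must be 4 to fit the 7 across and 33 down.
R4C1 = 6 − 5 = 1 completes the 6 across.

1, 5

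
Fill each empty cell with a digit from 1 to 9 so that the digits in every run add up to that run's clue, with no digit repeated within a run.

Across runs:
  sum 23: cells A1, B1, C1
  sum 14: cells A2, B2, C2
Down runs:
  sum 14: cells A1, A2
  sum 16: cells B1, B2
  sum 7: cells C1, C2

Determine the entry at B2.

7

23 in 3 cells must be {6,8,9}; 16 in 2 cells must be {7,9}.
The 23 across and the 16 down share only 9, so B1 = 9.
Given what's placed, C1 must be 6 to fit the 23 across and 7 down.
B2 = 16 − 9 = 7 completes the 16 down.
C2 = 7 − 6 = 1 completes the 7 down.
A1 = 23 − 15 = 8 completes the 23 across.
A2 = 14 − 8 = 6 completes the 14 across.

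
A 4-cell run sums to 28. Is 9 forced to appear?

Every partition of 28 into 4 distinct digits includes 9: {4,7,8,9}, {5,6,8,9}.

Yes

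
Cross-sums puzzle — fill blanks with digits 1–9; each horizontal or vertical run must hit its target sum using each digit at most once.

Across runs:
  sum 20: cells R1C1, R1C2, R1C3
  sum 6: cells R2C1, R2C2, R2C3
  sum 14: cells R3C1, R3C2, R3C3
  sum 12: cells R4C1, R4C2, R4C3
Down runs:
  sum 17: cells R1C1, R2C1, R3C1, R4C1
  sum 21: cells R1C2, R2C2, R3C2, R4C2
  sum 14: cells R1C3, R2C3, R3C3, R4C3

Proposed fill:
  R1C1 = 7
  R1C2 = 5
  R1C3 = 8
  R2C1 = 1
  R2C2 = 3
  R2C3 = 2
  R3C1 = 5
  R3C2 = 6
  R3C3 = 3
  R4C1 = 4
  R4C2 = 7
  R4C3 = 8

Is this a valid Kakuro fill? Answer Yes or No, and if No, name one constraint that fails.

No — the down run R1C3–R4C3 sums to 21, not 14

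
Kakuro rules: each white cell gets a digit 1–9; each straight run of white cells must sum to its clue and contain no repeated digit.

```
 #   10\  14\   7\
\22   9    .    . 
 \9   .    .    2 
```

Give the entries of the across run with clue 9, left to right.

R1C3 = 7 − 2 = 5 completes the 7 down.
R2C1 = 10 − 9 = 1 completes the 10 down.
R2C2 = 9 − 3 = 6 completes the 9 across.
R1C2 = 22 − 14 = 8 completes the 22 across.

1 6 2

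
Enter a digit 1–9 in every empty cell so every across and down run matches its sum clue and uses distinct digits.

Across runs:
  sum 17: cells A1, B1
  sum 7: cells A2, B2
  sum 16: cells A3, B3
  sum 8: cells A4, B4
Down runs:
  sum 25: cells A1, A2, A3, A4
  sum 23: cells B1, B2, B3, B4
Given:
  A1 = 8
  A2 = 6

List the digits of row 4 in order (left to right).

2 6

17 in 2 cells must be {8,9}; 16 in 2 cells must be {7,9}.
B1 = 17 − 8 = 9 completes the 17 across.
B2 = 7 − 6 = 1 completes the 7 across.
B3 = 7: the only remaining digit allowed by both the 16 across and the 23 down.
B4 = 23 − 17 = 6 completes the 23 down.
A3 = 16 − 7 = 9 completes the 16 across.
A4 = 8 − 6 = 2 completes the 8 across.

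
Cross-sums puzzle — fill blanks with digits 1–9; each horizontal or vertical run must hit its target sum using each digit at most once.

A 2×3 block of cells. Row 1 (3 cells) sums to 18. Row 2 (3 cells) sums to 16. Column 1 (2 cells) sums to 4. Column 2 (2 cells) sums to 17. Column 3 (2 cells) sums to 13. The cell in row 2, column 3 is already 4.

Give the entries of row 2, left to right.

3 9 4

4 in 2 cells must be {1,3}; 17 in 2 cells must be {8,9}.
(1,3) = 13 − 4 = 9 completes the 13 down.
Given what's placed, (2,1) must be 3 to fit the 16 across and 4 down.
(2,2) = 16 − 7 = 9 completes the 16 across.
(1,1) = 4 − 3 = 1 completes the 4 down.
(1,2) = 18 − 10 = 8 completes the 18 across.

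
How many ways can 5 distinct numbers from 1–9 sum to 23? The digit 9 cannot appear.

5 distinct digits from 1–9 sum between 15 and 35.
Dropping sets that contain 9.
Enumerating: {1,2,5,7,8}, {1,3,4,7,8}, {1,3,5,6,8}, {1,4,5,6,7}, {2,3,4,6,8}, {2,3,5,6,7}.

6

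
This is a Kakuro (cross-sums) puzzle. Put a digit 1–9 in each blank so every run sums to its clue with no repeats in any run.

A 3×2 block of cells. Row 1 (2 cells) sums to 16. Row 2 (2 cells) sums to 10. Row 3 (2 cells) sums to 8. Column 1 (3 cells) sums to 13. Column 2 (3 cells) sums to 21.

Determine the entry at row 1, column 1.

16 in 2 cells must be {7,9}.
Nothing is forced directly, so branch on (3,2), whose candidates are 5 or 6 or 7. If (3,2) = 6: that forces (1,2) = 7, (2,2) = 8, (3,1) = 2, after which (1,1) would have to be in {9} for the 16 across but in {3,4,5,6,7,8} for the 13 down — contradiction. If (3,2) = 7: that forces (1,2) = 9, after which (2,2) would have to be in {1,2,3,4,6,7,8,9} for the 10 across but in {5} for the 21 down — contradiction. So (3,2) = 5.
(3,1) = 8 − 5 = 3 completes the 8 across.
Given what's placed, (1,1) must be 9 to fit the 16 across and 13 down.
(1,2) = 16 − 9 = 7 completes the 16 across.
(2,1) = 13 − 12 = 1 completes the 13 down.
(2,2) = 10 − 1 = 9 completes the 10 across.

9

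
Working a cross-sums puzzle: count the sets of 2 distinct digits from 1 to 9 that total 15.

2 distinct digits from 1–9 sum between 3 and 17.
Enumerating: {6,9}, {7,8}.

2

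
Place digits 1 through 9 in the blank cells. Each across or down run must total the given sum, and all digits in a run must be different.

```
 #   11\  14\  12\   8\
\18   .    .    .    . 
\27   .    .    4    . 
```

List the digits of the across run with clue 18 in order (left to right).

3, 5, 8, 2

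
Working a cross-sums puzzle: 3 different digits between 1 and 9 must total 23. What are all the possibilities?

{6,8,9}

3 distinct digits from 1–9 sum between 6 and 24.
Only one set works: {6,8,9}.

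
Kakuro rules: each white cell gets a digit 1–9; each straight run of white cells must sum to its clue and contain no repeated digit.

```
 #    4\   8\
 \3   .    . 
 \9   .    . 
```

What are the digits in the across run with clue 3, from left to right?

1, 2

3 in 2 cells must be {1,2}; 4 in 2 cells must be {1,3}.
The 3 across and the 4 down share only 1, so R1C1 = 1.
R1C2 = 3 − 1 = 2 completes the 3 across.
R2C1 = 4 − 1 = 3 completes the 4 down.
R2C2 = 9 − 3 = 6 completes the 9 across.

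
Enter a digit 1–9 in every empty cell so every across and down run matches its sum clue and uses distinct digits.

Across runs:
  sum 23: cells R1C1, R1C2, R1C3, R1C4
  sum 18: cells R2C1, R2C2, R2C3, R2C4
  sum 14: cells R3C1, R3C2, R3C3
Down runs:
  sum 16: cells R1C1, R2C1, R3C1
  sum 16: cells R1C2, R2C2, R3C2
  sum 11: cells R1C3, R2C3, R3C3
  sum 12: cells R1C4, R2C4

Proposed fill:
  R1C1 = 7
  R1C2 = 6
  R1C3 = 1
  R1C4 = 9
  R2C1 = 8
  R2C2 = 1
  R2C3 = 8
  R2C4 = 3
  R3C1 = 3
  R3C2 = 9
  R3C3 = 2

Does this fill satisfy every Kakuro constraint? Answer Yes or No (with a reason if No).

No — the down run R1C1–R3C1 sums to 18, not 16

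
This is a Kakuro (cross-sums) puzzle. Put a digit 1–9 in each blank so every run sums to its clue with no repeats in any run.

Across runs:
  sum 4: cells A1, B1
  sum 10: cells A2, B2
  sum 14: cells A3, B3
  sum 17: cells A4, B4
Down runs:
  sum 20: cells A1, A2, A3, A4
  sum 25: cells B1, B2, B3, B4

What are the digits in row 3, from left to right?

9 5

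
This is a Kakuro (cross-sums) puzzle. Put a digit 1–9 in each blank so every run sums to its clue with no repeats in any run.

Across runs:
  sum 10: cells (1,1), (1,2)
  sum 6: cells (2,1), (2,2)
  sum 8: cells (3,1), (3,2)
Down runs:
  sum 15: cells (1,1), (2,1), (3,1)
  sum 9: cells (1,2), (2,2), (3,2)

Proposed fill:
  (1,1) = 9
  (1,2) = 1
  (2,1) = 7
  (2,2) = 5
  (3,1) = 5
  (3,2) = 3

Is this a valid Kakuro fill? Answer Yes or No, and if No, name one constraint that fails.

No — the across run (2,1)–(2,2) sums to 12, not 6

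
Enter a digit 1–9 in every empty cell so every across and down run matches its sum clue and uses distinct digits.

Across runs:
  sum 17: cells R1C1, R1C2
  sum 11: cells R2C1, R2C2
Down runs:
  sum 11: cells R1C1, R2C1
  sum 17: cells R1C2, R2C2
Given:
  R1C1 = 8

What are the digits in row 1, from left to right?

8, 9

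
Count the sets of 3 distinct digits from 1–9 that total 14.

3 distinct digits from 1–9 sum between 6 and 24.

8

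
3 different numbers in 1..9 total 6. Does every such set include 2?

Yes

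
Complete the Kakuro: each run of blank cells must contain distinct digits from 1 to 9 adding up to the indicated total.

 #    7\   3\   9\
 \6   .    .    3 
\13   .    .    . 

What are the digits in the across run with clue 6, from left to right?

2 1 3

6 in 3 cells must be {1,2,3}; 3 in 2 cells must be {1,2}.
R2C3 = 9 − 3 = 6 completes the 9 down.
R2C2 = 2: the only remaining digit allowed by both the 13 across and the 3 down.
R1C2 = 3 − 2 = 1 completes the 3 down.
R2C1 = 13 − 8 = 5 completes the 13 across.
R1C1 = 6 − 4 = 2 completes the 6 across.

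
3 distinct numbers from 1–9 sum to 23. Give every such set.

{6,8,9}

3 distinct digits from 1–9 sum between 6 and 24.
Only one set works: {6,8,9}.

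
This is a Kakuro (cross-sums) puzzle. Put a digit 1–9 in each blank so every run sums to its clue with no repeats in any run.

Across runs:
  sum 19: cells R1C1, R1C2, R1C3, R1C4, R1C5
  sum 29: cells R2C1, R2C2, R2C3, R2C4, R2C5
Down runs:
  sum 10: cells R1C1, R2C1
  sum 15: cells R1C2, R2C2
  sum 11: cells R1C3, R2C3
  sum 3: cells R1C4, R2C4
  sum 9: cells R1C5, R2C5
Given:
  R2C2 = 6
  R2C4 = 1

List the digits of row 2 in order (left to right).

9, 6, 8, 1, 5

3 in 2 cells must be {1,2}.
R1C2 = 15 − 6 = 9 completes the 15 down.
R1C4 = 3 − 1 = 2 completes the 3 down.
Nothing is forced directly, so branch on R1C3, whose candidates are 3 or 4. If R1C3 = 4: then R2C3 would have to be in {5,8,9} for the 29 across but in {7} for the 11 down — contradiction. So R1C3 = 3.
R2C3 = 11 − 3 = 8 completes the 11 down.
R2C5 = 5: the only remaining digit allowed by both the 29 across and the 9 down.
R1C5 = 9 − 5 = 4 completes the 9 down.
R2C1 = 29 − 20 = 9 completes the 29 across.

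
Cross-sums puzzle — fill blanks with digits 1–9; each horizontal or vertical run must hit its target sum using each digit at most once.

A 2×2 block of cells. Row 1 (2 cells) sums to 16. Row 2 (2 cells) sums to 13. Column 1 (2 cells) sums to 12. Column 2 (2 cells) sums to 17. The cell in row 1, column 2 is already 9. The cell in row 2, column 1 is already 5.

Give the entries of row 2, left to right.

16 in 2 cells must be {7,9}; 17 in 2 cells must be {8,9}.
(1,1) = 16 − 9 = 7 completes the 16 across.
(2,2) = 13 − 5 = 8 completes the 13 across.

5 8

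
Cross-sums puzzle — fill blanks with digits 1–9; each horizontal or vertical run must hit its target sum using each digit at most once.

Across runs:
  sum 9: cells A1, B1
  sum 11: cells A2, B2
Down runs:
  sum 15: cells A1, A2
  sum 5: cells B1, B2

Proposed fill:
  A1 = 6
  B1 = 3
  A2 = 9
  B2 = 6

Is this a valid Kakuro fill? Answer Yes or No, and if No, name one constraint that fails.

No — the across run A2–B2 sums to 15, not 11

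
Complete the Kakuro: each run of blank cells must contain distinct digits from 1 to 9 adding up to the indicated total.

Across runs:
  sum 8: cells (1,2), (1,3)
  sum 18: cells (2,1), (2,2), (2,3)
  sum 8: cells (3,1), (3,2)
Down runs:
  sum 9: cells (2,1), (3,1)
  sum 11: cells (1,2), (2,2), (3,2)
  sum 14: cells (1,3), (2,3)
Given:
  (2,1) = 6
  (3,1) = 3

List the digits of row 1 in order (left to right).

2 6

(3,2) = 8 − 3 = 5 completes the 8 across.
Given what's placed, (1,2) must be 2 to fit the 8 across and 11 down.
(1,3) = 8 − 2 = 6 completes the 8 across.
(2,2) = 11 − 7 = 4 completes the 11 down.
(2,3) = 18 − 10 = 8 completes the 18 across.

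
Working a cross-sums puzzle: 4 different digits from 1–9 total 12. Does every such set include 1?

Every partition of 12 into 4 distinct digits includes 1: {1,2,3,6}, {1,2,4,5}.

Yes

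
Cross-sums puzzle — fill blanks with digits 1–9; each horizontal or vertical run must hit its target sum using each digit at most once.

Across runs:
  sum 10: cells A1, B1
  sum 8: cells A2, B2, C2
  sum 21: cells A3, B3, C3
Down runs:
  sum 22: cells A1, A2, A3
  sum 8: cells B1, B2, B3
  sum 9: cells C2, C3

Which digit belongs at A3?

Only 5 fits A2 under both its across sum 8 and down sum 22.
Nothing is forced directly, so branch on C2, whose candidates are 1 or 2. If C2 = 1: that forces B2 = 2, B3 = 5, after which C3 would have to be in {7,9} for the 21 across but in {8} for the 9 down — contradiction. So C2 = 2.
B2 = 8 − 7 = 1 completes the 8 across.
C3 = 9 − 2 = 7 completes the 9 down.
B3 = 5: the only remaining digit allowed by both the 21 across and the 8 down.
B1 = 8 − 6 = 2 completes the 8 down.
A3 = 21 − 12 = 9 completes the 21 across.
A1 = 10 − 2 = 8 completes the 10 across.

9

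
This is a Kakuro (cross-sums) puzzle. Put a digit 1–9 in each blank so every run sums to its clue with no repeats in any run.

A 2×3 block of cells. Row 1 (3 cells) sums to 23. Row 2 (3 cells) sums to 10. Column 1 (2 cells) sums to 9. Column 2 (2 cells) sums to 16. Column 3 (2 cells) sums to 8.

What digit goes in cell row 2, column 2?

23 in 3 cells must be {6,8,9}; 16 in 2 cells must be {7,9}.
The 23 across and the 16 down share only 9, so (1,2) = 9.
Given what's placed, (1,3) must be 6 to fit the 23 across and 8 down.
(2,2) = 16 − 9 = 7 completes the 16 down.
(2,3) = 8 − 6 = 2 completes the 8 down.
(1,1) = 23 − 15 = 8 completes the 23 across.
(2,1) = 10 − 9 = 1 completes the 10 across.

7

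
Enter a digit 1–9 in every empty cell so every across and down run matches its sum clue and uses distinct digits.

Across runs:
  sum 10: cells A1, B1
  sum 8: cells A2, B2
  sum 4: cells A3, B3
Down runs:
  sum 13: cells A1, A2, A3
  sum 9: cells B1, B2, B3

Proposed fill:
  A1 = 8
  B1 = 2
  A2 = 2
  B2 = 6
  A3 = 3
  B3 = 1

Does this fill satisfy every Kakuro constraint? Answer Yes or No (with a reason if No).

Across: 8+2=10; 2+6=8; 3+1=4. Down: 8+2+3=13; 2+6+1=9. No digit repeats within any run.

Yes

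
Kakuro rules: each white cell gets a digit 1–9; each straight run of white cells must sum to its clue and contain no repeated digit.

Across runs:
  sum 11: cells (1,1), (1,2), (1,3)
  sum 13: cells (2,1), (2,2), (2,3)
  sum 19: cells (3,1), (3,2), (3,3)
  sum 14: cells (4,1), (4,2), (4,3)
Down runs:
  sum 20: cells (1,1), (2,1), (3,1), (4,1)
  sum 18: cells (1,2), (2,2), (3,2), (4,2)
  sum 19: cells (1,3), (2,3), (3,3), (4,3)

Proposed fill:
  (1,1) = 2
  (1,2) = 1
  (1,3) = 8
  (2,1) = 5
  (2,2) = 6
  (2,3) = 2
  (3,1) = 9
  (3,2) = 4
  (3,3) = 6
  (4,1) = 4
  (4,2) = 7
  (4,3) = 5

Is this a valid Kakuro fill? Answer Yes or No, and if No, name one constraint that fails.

No — the across run (4,1)–(4,3) sums to 16, not 14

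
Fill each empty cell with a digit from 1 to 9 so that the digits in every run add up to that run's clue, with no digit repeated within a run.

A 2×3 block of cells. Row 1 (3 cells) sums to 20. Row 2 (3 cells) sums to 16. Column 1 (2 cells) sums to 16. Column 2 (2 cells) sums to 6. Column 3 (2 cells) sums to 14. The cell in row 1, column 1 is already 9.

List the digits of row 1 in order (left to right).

9, 5, 6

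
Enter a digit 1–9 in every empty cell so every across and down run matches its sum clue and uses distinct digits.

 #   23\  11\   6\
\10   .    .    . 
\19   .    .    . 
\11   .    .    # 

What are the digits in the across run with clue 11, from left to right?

9, 2

23 in 3 cells must be {6,8,9}.
Only 6 fits R1C1 under both its across sum 10 and down sum 23.
Given what's placed, R1C3 must be 1 to fit the 10 across and 6 down.
R2C3 = 6 − 1 = 5 completes the 6 down.
R1C2 = 10 − 7 = 3 completes the 10 across.
R2C1 = 8: the only remaining digit allowed by both the 19 across and the 23 down.
R2C2 = 19 − 13 = 6 completes the 19 across.
R3C1 = 23 − 14 = 9 completes the 23 down.
R3C2 = 11 − 9 = 2 completes the 11 across.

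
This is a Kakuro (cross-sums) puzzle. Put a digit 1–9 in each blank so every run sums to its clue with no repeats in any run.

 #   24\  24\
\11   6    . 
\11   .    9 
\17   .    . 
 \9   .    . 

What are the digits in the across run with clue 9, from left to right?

17 in 2 cells must be {8,9}.
R1C2 = 11 − 6 = 5 completes the 11 across.
R2C1 = 11 − 9 = 2 completes the 11 across.
R3C1 = 9: the only remaining digit allowed by both the 17 across and the 24 down.
R3C2 = 17 − 9 = 8 completes the 17 across.
R4C1 = 24 − 17 = 7 completes the 24 down.
R4C2 = 9 − 7 = 2 completes the 9 across.

7 2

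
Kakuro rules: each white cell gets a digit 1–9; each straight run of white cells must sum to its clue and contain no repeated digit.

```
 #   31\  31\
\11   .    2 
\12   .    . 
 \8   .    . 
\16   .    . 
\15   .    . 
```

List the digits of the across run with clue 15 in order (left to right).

8 7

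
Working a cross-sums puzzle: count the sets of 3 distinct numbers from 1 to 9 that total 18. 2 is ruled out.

6

3 distinct digits from 1–9 sum between 6 and 24.
Dropping sets that contain 2.
Enumerating: {1,8,9}, {3,6,9}, {3,7,8}, {4,5,9}, {4,6,8}, {5,6,7}.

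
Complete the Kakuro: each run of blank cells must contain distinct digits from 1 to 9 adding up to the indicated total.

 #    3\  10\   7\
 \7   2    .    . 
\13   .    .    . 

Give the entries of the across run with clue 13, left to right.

1, 9, 3

7 in 3 cells must be {1,2,4}; 3 in 2 cells must be {1,2}.
R2C1 = 3 − 2 = 1 completes the 3 down.
Nothing is forced directly, so branch on R1C2, whose candidates are 1 or 4. If R1C2 = 4: that forces R1C3 = 1, after which R2C2 would have to be in {3,4,5,7,8,9} for the 13 across but in {6} for the 10 down — contradiction. So R1C2 = 1.
R1C3 = 7 − 3 = 4 completes the 7 across.
R2C2 = 10 − 1 = 9 completes the 10 down.
R2C3 = 13 − 10 = 3 completes the 13 across.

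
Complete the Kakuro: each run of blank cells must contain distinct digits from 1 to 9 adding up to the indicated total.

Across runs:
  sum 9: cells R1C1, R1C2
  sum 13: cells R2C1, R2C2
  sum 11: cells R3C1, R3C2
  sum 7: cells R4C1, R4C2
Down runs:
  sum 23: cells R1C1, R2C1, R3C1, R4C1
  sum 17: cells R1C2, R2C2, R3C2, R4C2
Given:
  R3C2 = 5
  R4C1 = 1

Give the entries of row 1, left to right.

7, 2

R3C1 = 11 − 5 = 6 completes the 11 across.
R4C2 = 7 − 1 = 6 completes the 7 across.
Given what's placed, R1C1 must be 7 to fit the 9 across and 23 down.
R1C2 = 9 − 7 = 2 completes the 9 across.
R2C1 = 23 − 14 = 9 completes the 23 down.
R2C2 = 13 − 9 = 4 completes the 13 across.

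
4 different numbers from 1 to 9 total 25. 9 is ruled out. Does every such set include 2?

No

The only way to make 25 from 4 distinct digits under that restriction is {4,6,7,8}, which does not contain 2.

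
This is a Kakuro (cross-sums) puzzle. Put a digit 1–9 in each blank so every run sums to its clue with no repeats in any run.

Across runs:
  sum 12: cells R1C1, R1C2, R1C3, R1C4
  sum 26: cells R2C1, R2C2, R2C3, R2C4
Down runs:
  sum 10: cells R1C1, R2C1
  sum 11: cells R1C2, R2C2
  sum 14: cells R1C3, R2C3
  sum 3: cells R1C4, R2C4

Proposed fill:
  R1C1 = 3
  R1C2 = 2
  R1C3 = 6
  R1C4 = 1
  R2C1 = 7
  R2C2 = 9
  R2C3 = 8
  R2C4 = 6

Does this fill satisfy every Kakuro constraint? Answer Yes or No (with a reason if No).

No — the across run R2C1–R2C4 sums to 30, not 26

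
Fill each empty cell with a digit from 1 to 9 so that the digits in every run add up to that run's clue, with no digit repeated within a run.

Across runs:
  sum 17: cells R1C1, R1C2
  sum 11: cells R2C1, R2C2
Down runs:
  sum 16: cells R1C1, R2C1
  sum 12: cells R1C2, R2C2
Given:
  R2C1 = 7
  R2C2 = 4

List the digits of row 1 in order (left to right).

17 in 2 cells must be {8,9}; 16 in 2 cells must be {7,9}.
R1C1 = 16 − 7 = 9 completes the 16 down.
R1C2 = 17 − 9 = 8 completes the 17 across.

9, 8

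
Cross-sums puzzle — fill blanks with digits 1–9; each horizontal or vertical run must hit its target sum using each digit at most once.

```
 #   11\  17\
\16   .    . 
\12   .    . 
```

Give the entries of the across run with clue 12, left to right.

16 in 2 cells must be {7,9}; 17 in 2 cells must be {8,9}.
The 16 across and the 17 down share only 9, so R1C2 = 9.
R2C2 = 17 − 9 = 8 completes the 17 down.
R1C1 = 16 − 9 = 7 completes the 16 across.
R2C1 = 12 − 8 = 4 completes the 12 across.

4 8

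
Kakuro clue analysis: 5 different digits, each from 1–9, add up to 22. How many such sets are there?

5 distinct digits from 1–9 sum between 15 and 35.

9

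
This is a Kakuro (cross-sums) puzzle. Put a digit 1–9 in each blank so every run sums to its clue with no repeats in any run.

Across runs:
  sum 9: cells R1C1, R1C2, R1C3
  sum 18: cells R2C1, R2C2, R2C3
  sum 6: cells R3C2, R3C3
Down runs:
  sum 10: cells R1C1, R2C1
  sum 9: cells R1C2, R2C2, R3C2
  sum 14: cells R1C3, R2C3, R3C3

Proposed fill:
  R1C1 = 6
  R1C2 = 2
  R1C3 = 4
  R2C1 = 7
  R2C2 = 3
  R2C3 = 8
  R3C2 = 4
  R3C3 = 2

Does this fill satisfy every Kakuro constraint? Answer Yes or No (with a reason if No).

No — the down run R1C1–R2C1 sums to 13, not 10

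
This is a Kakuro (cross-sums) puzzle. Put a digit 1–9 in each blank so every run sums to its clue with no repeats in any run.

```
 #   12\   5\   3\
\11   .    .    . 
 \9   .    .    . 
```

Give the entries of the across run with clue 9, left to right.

3 in 2 cells must be {1,2}.
Nothing is forced directly, so branch on R2C1, whose candidates are 3 or 4 or 5. If R2C1 = 3: then R1C1 would have to be in {1,2,3,4,5,6,7,8} for the 11 across but in {9} for the 12 down — contradiction. If R2C1 = 5: that forces R1C1 = 7, R1C3 = 1, after which R2C3 would have to be in {1,3} for the 9 across but in {2} for the 3 down — contradiction. So R2C1 = 4.
R1C1 = 12 − 4 = 8 completes the 12 down.
Given what's placed, R2C3 must be 2 to fit the 9 across and 3 down.
R1C3 = 3 − 2 = 1 completes the 3 down.
R2C2 = 9 − 6 = 3 completes the 9 across.
R1C2 = 11 − 9 = 2 completes the 11 across.

4 3 2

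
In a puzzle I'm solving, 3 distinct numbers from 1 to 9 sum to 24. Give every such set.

{7,8,9}

3 distinct digits from 1–9 sum between 6 and 24.
Only one set works: {7,8,9}.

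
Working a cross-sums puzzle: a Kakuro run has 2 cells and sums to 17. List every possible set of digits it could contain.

{8,9}

2 distinct digits from 1–9 sum between 3 and 17.
Only one set works: {8,9}.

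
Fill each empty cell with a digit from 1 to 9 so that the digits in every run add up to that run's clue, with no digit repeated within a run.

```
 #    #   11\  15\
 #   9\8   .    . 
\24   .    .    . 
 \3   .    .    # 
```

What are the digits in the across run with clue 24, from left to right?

7, 8, 9

24 in 3 cells must be {7,8,9}; 3 in 2 cells must be {1,2}.
Nothing is forced directly, so branch on R2C1, whose candidates are 7 or 8. If R2C1 = 8: that forces R2C2 = 7, R2C3 = 9, R3C1 = 1, after which R3C2 would have to be in {2} for the 3 across but in {1,3} for the 11 down — contradiction. So R2C1 = 7.
R2C2 = 8: the only remaining digit allowed by both the 24 across and the 11 down.
R2C3 = 24 − 15 = 9 completes the 24 across.
R3C1 = 9 − 7 = 2 completes the 9 down.
R3C2 = 3 − 2 = 1 completes the 3 across.
R1C2 = 11 − 9 = 2 completes the 11 down.
R1C3 = 8 − 2 = 6 completes the 8 across.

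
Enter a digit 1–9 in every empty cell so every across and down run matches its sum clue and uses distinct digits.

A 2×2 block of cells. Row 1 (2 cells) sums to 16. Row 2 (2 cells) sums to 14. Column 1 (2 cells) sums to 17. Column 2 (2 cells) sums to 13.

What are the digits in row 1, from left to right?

9, 7

16 in 2 cells must be {7,9}; 17 in 2 cells must be {8,9}.
The 16 across and the 17 down share only 9, so (1,1) = 9.
(1,2) = 16 − 9 = 7 completes the 16 across.
(2,1) = 17 − 9 = 8 completes the 17 down.
(2,2) = 14 − 8 = 6 completes the 14 across.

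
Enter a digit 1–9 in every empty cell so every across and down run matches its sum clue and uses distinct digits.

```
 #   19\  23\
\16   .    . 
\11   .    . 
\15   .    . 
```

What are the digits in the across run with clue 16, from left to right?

7, 9

16 in 2 cells must be {7,9}; 23 in 3 cells must be {6,8,9}.
The 16 across and the 23 down share only 9, so R1C2 = 9.
R1C1 = 16 − 9 = 7 completes the 16 across.
Nothing is forced directly, so branch on R2C2, whose candidates are 6 or 8. If R2C2 = 6: then R2C1 would have to be in {5} for the 11 across but in {3,4,8,9} for the 19 down — contradiction. So R2C2 = 8.
R2C1 = 11 − 8 = 3 completes the 11 across.
R3C1 = 19 − 10 = 9 completes the 19 down.
R3C2 = 15 − 9 = 6 completes the 15 across.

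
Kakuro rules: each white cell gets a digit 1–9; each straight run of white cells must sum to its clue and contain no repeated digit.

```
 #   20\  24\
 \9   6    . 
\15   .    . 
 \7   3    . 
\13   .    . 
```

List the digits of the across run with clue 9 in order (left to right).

R1C2 = 9 − 6 = 3 completes the 9 across.
R3C2 = 7 − 3 = 4 completes the 7 across.
Nothing is forced directly, so branch on R2C1, whose candidates are 7 or 9. If R2C1 = 9: then R2C2 would have to be in {6} for the 15 across but in {8,9} for the 24 down — contradiction. So R2C1 = 7.
R2C2 = 15 − 7 = 8 completes the 15 across.
R4C1 = 20 − 16 = 4 completes the 20 down.
R4C2 = 13 − 4 = 9 completes the 13 across.

6, 3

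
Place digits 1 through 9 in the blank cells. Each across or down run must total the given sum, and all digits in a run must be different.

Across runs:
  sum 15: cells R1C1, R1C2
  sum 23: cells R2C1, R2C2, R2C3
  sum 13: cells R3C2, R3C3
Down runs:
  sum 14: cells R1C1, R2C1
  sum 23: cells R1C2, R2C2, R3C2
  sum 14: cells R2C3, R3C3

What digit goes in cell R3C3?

23 in 3 cells must be {6,8,9}.
Nothing is forced directly, so branch on R3C2, whose candidates are 6 or 8 or 9. If R3C2 = 6: then R3C3 would have to be in {7} for the 13 across but in {5,6,8,9} for the 14 down — contradiction. If R3C2 = 9: then R3C3 would have to be in {4} for the 13 across but in {5,6,8,9} for the 14 down — contradiction. So R3C2 = 8.
R3C3 = 13 − 8 = 5 completes the 13 across.
R2C3 = 14 − 5 = 9 completes the 14 down.
R2C2 = 6: the only remaining digit allowed by both the 23 across and the 23 down.
R1C2 = 23 − 14 = 9 completes the 23 down.
R2C1 = 23 − 15 = 8 completes the 23 across.
R1C1 = 15 − 9 = 6 completes the 15 across.

5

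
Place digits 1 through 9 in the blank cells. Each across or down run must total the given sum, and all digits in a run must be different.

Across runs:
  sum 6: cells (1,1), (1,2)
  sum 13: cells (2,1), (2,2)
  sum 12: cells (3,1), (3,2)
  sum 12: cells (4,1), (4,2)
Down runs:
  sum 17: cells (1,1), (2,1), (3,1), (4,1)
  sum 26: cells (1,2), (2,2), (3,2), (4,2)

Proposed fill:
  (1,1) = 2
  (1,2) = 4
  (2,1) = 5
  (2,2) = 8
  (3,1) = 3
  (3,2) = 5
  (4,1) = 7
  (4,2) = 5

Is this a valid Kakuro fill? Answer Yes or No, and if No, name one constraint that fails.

No — the down run (1,2)–(4,2) sums to 22, not 26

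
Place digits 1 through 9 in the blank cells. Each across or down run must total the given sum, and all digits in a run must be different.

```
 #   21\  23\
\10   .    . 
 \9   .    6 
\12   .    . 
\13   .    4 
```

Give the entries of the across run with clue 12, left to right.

7, 5

Given what's placed, R1C2 must be 8 to fit the 10 across and 23 down.
R2C1 = 9 − 6 = 3 completes the 9 across.
R3C2 = 23 − 18 = 5 completes the 23 down.
R4C1 = 13 − 4 = 9 completes the 13 across.
R1C1 = 10 − 8 = 2 completes the 10 across.
R3C1 = 12 − 5 = 7 completes the 12 across.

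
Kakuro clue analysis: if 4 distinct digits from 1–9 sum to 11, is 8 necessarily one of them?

No

The only way to make 11 from 4 distinct digits is {1,2,3,5}, which does not contain 8.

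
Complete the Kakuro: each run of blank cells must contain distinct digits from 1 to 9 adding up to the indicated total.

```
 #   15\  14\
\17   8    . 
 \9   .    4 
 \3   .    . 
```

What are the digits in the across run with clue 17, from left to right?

17 in 2 cells must be {8,9}; 3 in 2 cells must be {1,2}.
R1C2 = 17 − 8 = 9 completes the 17 across.
R2C1 = 9 − 4 = 5 completes the 9 across.
R3C1 = 15 − 13 = 2 completes the 15 down.
R3C2 = 3 − 2 = 1 completes the 3 across.

8, 9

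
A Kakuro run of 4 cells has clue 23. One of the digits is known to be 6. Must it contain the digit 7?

No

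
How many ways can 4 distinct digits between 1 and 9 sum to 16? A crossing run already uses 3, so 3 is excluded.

4

4 distinct digits from 1–9 sum between 10 and 30.
Dropping sets that contain 3.
Enumerating: {1,2,4,9}, {1,2,5,8}, {1,2,6,7}, {1,4,5,6}.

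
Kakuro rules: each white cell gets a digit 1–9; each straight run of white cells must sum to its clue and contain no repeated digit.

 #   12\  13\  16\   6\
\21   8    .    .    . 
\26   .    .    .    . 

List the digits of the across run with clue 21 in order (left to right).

8 5 7 1

16 in 2 cells must be {7,9}.
R2C1 = 12 − 8 = 4 completes the 12 down.
Given what's placed, R2C4 must be 5 to fit the 26 across and 6 down.
R1C4 = 6 − 5 = 1 completes the 6 down.
Given what's placed, R2C3 must be 9 to fit the 26 across and 16 down.
R1C3 = 16 − 9 = 7 completes the 16 down.
R2C2 = 26 − 18 = 8 completes the 26 across.
R1C2 = 21 − 16 = 5 completes the 21 across.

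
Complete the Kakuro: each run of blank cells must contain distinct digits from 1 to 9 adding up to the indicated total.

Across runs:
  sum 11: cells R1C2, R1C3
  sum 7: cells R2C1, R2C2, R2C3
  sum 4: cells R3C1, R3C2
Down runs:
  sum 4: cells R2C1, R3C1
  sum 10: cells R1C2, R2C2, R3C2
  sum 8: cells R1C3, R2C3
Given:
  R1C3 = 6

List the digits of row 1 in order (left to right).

7 in 3 cells must be {1,2,4}; 4 in 2 cells must be {1,3}.
R1C2 = 11 − 6 = 5 completes the 11 across.
R2C1 = 1: only digit in both the 7-across and 4-down candidate sets.
R2C3 = 8 − 6 = 2 completes the 8 down.
R3C1 = 4 − 1 = 3 completes the 4 down.
R3C2 = 4 − 3 = 1 completes the 4 across.
R2C2 = 7 − 3 = 4 completes the 7 across.

5, 6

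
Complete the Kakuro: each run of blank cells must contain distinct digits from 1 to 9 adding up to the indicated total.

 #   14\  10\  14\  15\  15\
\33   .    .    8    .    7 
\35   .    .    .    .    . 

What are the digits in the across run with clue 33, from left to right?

9, 3, 8, 6, 7

35 in 5 cells must be {5,6,7,8,9}.
R2C3 = 14 − 8 = 6 completes the 14 down.
R2C5 = 15 − 7 = 8 completes the 15 down.
No cell is forced outright now. R1C4 can only be 6 or 9 (the digits allowed by both its 33 across and its 15 down). If R1C4 = 9: then R2C4 would have to be in {5,7,9} for the 35 across but in {6} for the 15 down — contradiction. So R1C4 = 6.
Given what's placed, R1C1 must be 9 to fit the 33 across and 14 down.
R1C2 = 33 − 30 = 3 completes the 33 across.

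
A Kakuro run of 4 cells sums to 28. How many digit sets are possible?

2

4 distinct digits from 1–9 sum between 10 and 30.
Enumerating: {4,7,8,9}, {5,6,8,9}.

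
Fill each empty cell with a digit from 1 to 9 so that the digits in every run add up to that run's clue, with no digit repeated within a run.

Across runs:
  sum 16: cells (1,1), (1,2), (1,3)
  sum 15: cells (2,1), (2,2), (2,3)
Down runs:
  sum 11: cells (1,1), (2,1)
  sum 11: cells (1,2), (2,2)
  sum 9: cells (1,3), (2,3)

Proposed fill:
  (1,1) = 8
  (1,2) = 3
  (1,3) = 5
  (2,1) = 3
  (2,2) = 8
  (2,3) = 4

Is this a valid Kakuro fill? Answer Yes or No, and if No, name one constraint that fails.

Yes

Across: 8+3+5=16; 3+8+4=15. Down: 8+3=11; 3+8=11; 5+4=9. No digit repeats within any run.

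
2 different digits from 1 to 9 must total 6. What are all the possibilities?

2 distinct digits from 1–9 sum between 3 and 17.

{1,5}; {2,4}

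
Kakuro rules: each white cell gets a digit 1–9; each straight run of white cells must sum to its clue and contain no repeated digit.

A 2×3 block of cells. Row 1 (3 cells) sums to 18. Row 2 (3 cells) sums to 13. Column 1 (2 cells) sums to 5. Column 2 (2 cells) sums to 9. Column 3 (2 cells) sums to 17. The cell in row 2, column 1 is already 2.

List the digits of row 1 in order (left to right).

3 6 9

17 in 2 cells must be {8,9}.
(1,1) = 5 − 2 = 3 completes the 5 down.
(2,3) = 8: the only remaining digit allowed by both the 13 across and the 17 down.
(1,3) = 17 − 8 = 9 completes the 17 down.
(2,2) = 13 − 10 = 3 completes the 13 across.
(1,2) = 18 − 12 = 6 completes the 18 across.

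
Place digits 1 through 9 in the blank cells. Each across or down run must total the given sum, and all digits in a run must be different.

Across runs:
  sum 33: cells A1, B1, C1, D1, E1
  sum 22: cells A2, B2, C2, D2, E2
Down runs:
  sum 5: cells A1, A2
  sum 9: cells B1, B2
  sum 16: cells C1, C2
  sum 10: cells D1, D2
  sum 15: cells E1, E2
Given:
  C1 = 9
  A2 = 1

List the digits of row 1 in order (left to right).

4 5 9 8 7

16 in 2 cells must be {7,9}.
A1 = 5 − 1 = 4 completes the 5 down.
C2 = 16 − 9 = 7 completes the 16 down.
Nothing is forced directly, so branch on D1, whose candidates are 7 or 8. If D1 = 7: that forces E1 = 8, D2 = 3, after which E2 would have to be in {2,5,6,9} for the 22 across but in {7} for the 15 down — contradiction. So D1 = 8.
Given what's placed, E1 must be 7 to fit the 33 across and 15 down.
D2 = 10 − 8 = 2 completes the 10 down.
E2 = 15 − 7 = 8 completes the 15 down.
B1 = 33 − 28 = 5 completes the 33 across.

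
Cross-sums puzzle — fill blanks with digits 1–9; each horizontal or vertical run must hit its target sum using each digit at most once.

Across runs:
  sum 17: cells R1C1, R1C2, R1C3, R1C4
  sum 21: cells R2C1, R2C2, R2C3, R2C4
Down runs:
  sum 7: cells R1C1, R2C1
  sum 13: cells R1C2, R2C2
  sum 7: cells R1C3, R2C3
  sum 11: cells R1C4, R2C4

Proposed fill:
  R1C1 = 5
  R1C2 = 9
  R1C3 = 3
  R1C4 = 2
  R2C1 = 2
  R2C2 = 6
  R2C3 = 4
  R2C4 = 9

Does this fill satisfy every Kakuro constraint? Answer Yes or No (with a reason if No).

No — the down run R1C2–R2C2 sums to 15, not 13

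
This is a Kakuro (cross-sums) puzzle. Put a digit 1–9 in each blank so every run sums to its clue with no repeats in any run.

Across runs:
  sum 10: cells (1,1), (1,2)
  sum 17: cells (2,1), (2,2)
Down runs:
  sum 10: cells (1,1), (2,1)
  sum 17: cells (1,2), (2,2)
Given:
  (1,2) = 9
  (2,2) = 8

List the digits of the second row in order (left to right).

9 8

17 in 2 cells must be {8,9}.
(1,1) = 10 − 9 = 1 completes the 10 across.
(2,1) = 17 − 8 = 9 completes the 17 across.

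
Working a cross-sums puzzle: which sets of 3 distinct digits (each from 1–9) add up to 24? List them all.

{7,8,9}

3 distinct digits from 1–9 sum between 6 and 24.
Only one set works: {7,8,9}.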